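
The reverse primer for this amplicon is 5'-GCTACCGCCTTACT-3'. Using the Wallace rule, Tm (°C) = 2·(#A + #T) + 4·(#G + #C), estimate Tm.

44°C

Scanning the sequence gives T=4, G=2, C=6, A=2.
AT pairs contribute 6, GC pairs contribute 8.
Tm = 4·8 + 2·6 = 32 + 12 = 44°C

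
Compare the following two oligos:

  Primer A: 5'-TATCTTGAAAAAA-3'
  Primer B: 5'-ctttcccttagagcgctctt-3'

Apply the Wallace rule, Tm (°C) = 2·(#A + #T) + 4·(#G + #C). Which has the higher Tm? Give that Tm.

Primer B, 60°C

Primer A: A+T=11, G+C=2 → Tm = 2(11)+4(2) = 30°C
Primer B: A+T=10, G+C=10 → Tm = 2(10)+4(10) = 60°C
30°C vs 60°C → primer B is higher.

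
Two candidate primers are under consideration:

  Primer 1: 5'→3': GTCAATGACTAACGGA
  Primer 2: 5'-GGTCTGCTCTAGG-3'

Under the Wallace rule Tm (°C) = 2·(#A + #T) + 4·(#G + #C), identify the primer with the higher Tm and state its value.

Primer 1, 46°C

Primer 1: A+T=9, G+C=7 → Tm = 2(9)+4(7) = 46°C
Primer 2: A+T=5, G+C=8 → Tm = 2(5)+4(8) = 42°C
46°C vs 42°C → primer 1 is higher.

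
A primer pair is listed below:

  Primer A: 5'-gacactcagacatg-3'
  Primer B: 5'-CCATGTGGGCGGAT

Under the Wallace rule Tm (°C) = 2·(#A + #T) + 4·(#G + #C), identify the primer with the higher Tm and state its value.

Primer B, 46°C

Primer A: A+T=7, G+C=7 → Tm = 2(7)+4(7) = 42°C
Primer B: A+T=5, G+C=9 → Tm = 2(5)+4(9) = 46°C
42°C vs 46°C → primer B is higher.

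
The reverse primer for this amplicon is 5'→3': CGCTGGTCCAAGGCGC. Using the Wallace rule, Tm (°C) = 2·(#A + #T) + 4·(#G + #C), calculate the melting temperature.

56°C

Scanning the sequence gives T=2, G=6, A=2, C=6.
AT pairs contribute 4, GC pairs contribute 12.
Tm = 2(4) + 4(12) = 8 + 48 = 56°C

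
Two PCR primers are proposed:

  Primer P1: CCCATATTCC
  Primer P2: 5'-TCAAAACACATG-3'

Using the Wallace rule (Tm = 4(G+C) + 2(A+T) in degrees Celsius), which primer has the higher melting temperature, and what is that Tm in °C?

Primer P2, 32°C

Primer P1: A+T=5, G+C=5 → Tm = 2(5)+4(5) = 30°C
Primer P2: A+T=8, G+C=4 → Tm = 2(8)+4(4) = 32°C
30°C vs 32°C → primer P2 is higher.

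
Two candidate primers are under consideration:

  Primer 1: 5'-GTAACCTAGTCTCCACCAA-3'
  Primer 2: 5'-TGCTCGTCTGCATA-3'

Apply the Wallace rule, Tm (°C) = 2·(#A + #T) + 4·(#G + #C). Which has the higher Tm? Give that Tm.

Primer 1: A+T=10, G+C=9 → Tm = 2(10)+4(9) = 56°C
Primer 2: A+T=7, G+C=7 → Tm = 2(7)+4(7) = 42°C
56°C vs 42°C → primer 1 is higher.

Primer 1, 56°C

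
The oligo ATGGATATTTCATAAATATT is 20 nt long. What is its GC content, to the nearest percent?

15%

Counting bases: A=8, G=2, C=1, T=9
G+C = 2 + 1 = 3 out of 20 bases
%GC = 3/20 × 100 = 15% ≈ 15%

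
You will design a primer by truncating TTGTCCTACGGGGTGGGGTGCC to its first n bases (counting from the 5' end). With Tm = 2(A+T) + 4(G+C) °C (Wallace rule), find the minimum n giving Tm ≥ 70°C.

First 20 bases: TTGTCCTACGGGGTGGGGTG → Tm = 66°C (< 70°C)
First 21 bases: TTGTCCTACGGGGTGGGGTGC → Tm = 70°C (≥ 70°C)
Since every base adds ≥2°C, Tm only increases with n, so the threshold is first crossed at n = 21.

n = 21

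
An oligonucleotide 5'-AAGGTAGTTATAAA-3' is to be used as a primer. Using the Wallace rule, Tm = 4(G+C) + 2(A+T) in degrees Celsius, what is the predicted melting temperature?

Counting bases: G=3, T=4, A=7, C=0
A+T = 11, G+C = 3
Tm = 2(11) + 4(3) = 22 + 12 = 34°C

34°C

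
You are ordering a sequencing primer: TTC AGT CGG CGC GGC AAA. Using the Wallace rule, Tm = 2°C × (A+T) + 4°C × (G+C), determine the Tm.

Counting bases: C=5, G=6, A=4, T=3
So N_AT = 7 and N_GC = 11.
Tm = 2×7 + 4×11 = 58°C

58°C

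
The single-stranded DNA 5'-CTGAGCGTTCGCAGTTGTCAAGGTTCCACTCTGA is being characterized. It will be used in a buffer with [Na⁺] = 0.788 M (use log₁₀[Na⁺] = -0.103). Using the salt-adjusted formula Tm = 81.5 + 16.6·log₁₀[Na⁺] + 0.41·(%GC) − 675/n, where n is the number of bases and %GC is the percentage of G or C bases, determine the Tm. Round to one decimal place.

81.6°C

Length n = 34. Base counts: A=6, T=10, C=9, G=9
G+C = 18, so %GC = 18/34 × 100 = 52.941%
Salt term: 16.6 × (-0.103) = -1.71
GC term: 0.41 × 52.941 = 21.706; length term: −675/34 = −19.853
Tm = 81.5 + (-1.71) + 21.706 − 19.853 = 81.643 → 81.6°C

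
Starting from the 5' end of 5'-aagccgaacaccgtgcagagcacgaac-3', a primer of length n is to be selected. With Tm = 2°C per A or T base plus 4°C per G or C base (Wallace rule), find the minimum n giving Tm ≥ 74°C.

First 22 bases: AAGCCGAACACCGTGCAGAGCA → Tm = 70°C (< 74°C)
First 23 bases: AAGCCGAACACCGTGCAGAGCAC → Tm = 74°C (≥ 74°C)
Each additional base adds 2°C (A/T) or 4°C (G/C), so Tm is non-decreasing in n; n = 23 is the first length to reach 74°C.

n = 23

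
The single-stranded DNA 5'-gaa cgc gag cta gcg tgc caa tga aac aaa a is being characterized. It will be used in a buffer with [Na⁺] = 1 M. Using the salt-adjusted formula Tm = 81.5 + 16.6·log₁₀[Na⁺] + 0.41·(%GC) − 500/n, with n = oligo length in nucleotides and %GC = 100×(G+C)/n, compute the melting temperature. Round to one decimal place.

85.2°C

Length n = 31. Scanning the sequence gives C=7, G=8, T=3, A=13.
G+C = 15, so %GC = 15/31 × 100 = 48.387%
Salt term: 16.6 × (0) = 0
GC term: 0.41 × 48.387 = 19.839; length term: −500/31 = −16.129
Tm = 81.5 + (0) + 19.839 − 16.129 = 85.21 → 85.2°C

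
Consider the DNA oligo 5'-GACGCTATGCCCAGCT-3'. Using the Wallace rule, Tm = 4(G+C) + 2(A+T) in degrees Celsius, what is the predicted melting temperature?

52°C

Counting bases: A=3, C=6, T=3, G=4
AT pairs contribute 6, GC pairs contribute 10.
Tm = 4·10 + 2·6 = 40 + 12 = 52°C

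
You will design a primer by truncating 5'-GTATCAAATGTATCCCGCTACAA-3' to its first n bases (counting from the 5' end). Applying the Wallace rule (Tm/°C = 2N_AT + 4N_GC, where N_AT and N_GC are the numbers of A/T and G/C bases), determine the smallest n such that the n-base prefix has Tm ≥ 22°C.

First 8 bases: GTATCAAA → Tm = 20°C (< 22°C)
First 9 bases: GTATCAAAT → Tm = 22°C (≥ 22°C)
Each additional base adds 2°C (A/T) or 4°C (G/C), so Tm is non-decreasing in n; n = 9 is the first length to reach 22°C.

n = 9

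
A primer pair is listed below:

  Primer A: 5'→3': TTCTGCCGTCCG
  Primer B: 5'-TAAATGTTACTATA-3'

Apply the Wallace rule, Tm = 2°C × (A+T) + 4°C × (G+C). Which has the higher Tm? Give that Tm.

Primer A, 40°C

Primer A: A+T=4, G+C=8 → Tm = 2(4)+4(8) = 40°C
Primer B: A+T=12, G+C=2 → Tm = 2(12)+4(2) = 32°C
40°C vs 32°C → primer A is higher.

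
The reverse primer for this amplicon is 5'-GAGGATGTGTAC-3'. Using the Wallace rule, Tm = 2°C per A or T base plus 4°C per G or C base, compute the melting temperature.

36°C

G=5, C=1, T=3, A=3
So N_AT = 6 and N_GC = 6.
Tm = 4·6 + 2·6 = 24 + 12 = 36°C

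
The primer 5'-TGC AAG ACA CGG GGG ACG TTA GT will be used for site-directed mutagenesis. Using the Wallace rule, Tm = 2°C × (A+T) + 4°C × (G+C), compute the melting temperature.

Counting bases: C=4, G=9, A=6, T=4
So N_AT = 10 and N_GC = 13.
Tm = 4·13 + 2·10 = 52 + 20 = 72°C

72°C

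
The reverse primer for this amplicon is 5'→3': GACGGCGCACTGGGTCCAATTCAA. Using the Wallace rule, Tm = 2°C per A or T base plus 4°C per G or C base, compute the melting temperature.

Base counts: C=7, T=4, A=6, G=7
AT pairs contribute 10, GC pairs contribute 14.
Tm = 2(10) + 4(14) = 20 + 56 = 76°C

76°C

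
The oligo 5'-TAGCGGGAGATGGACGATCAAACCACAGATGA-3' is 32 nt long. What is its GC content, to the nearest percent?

50%

T=4, G=10, A=12, C=6
G+C = 10 + 6 = 16 out of 32 bases
%GC = 16/32 × 100 = 50% ≈ 50%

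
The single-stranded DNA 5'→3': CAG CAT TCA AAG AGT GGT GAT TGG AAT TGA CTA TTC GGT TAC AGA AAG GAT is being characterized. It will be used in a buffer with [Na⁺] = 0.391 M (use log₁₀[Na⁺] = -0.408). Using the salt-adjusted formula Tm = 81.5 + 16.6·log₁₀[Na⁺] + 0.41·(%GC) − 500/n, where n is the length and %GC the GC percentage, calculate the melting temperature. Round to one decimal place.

Length n = 51. Scanning the sequence gives C=6, A=17, G=14, T=14.
G+C = 20, so %GC = 20/51 × 100 = 39.216%
Salt term: 16.6 × (-0.408) = -6.773
GC term: 0.41 × 39.216 = 16.079; length term: −500/51 = −9.804
Tm = 81.5 + (-6.773) + 16.079 − 9.804 = 81.002 → 81.0°C

81.0°C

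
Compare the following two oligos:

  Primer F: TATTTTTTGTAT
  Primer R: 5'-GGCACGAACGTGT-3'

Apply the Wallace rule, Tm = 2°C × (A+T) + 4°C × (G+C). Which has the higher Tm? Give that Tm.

Primer F: A+T=11, G+C=1 → Tm = 2(11)+4(1) = 26°C
Primer R: A+T=5, G+C=8 → Tm = 2(5)+4(8) = 42°C
26°C vs 42°C → primer R is higher.

Primer R, 42°C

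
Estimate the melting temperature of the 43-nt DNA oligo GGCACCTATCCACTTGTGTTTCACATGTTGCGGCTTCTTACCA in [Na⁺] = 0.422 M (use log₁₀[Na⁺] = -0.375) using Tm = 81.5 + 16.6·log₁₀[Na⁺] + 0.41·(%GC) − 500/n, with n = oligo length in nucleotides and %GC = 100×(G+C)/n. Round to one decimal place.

83.7°C

Length n = 43. C=13, A=7, T=15, G=8
G+C = 21, so %GC = 21/43 × 100 = 48.837%
Salt term: 16.6 × (-0.375) = -6.225
GC term: 0.41 × 48.837 = 20.023; length term: −500/43 = −11.628
Tm = 81.5 + (-6.225) + 20.023 − 11.628 = 83.67 → 83.7°C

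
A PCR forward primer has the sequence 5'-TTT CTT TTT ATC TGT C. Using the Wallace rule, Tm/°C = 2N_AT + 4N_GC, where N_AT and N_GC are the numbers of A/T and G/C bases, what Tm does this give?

40°C

Base counts: T=11, C=3, G=1, A=1
AT pairs contribute 12, GC pairs contribute 4.
Tm = 2(12) + 4(4) = 24 + 16 = 40°C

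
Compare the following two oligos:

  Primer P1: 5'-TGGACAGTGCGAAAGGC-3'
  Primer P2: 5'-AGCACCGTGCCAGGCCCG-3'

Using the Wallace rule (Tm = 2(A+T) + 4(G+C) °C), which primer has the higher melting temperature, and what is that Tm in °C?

Primer P1: A+T=7, G+C=10 → Tm = 2(7)+4(10) = 54°C
Primer P2: A+T=4, G+C=14 → Tm = 2(4)+4(14) = 64°C
54°C vs 64°C → primer P2 is higher.

Primer P2, 64°C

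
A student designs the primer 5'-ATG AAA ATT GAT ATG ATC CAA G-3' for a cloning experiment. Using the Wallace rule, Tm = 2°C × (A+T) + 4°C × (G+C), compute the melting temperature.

Base counts: A=10, T=6, G=4, C=2
A+T = 16, G+C = 6
Tm = 4·6 + 2·16 = 24 + 32 = 56°C

56°C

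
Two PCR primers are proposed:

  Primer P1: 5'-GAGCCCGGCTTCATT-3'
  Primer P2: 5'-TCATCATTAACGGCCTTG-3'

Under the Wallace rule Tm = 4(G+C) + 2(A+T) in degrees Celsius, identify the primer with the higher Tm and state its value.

Primer P1: A+T=6, G+C=9 → Tm = 2(6)+4(9) = 48°C
Primer P2: A+T=10, G+C=8 → Tm = 2(10)+4(8) = 52°C
48°C vs 52°C → primer P2 is higher.

Primer P2, 52°C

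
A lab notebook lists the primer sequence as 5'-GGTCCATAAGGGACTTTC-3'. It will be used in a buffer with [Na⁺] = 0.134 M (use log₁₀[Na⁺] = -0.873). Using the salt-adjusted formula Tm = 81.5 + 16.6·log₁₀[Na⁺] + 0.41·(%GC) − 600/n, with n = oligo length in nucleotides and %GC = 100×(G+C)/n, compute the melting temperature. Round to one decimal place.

54.2°C

Length n = 18. G=5, T=5, C=4, A=4
G+C = 9, so %GC = 9/18 × 100 = 50%
Salt term: 16.6 × (-0.873) = -14.492
GC term: 0.41 × 50 = 20.5; length term: −600/18 = −33.333
Tm = 81.5 + (-14.492) + 20.5 − 33.333 = 54.175 → 54.2°C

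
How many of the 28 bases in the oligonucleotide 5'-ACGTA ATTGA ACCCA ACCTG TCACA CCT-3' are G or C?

Base counts: A=9, C=10, T=6, G=3
G+C = 3 + 10 = 13

13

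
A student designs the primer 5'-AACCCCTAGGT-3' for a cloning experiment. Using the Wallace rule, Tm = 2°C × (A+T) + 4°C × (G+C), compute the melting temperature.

G=2, T=2, A=3, C=4
AT pairs contribute 5, GC pairs contribute 6.
Tm = 2(5) + 4(6) = 10 + 24 = 34°C

34°C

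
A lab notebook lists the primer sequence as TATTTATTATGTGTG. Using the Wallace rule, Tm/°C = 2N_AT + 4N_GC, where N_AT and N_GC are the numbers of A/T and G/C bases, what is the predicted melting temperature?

36°C

Base counts: A=3, C=0, G=3, T=9
A+T = 12, G+C = 3
Tm = 4·3 + 2·12 = 12 + 24 = 36°C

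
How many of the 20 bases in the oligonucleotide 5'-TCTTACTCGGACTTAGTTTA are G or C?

7

Counting bases: G=3, A=4, C=4, T=9
G+C = 3 + 4 = 7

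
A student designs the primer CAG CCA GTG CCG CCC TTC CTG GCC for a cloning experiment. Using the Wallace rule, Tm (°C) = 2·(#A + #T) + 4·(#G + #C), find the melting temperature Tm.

Counting bases: A=2, C=12, G=6, T=4
So N_AT = 6 and N_GC = 18.
Tm = 2(6) + 4(18) = 12 + 72 = 84°C

84°C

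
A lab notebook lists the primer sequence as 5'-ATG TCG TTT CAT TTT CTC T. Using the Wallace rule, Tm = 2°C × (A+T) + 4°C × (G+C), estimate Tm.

50°C

Base counts: A=2, G=2, T=11, C=4
A+T = 13, G+C = 6
Tm = 2×13 + 4×6 = 50°C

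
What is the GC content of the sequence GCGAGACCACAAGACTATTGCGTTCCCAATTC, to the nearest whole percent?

50%

A=9, T=7, C=10, G=6
G+C = 6 + 10 = 16 out of 32 bases
%GC = 16/32 × 100 = 50% ≈ 50%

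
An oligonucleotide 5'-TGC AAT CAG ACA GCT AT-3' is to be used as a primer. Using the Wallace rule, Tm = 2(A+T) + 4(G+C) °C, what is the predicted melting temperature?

48°C

Scanning the sequence gives C=4, G=3, T=4, A=6.
AT pairs contribute 10, GC pairs contribute 7.
Tm = 4·7 + 2·10 = 28 + 20 = 48°C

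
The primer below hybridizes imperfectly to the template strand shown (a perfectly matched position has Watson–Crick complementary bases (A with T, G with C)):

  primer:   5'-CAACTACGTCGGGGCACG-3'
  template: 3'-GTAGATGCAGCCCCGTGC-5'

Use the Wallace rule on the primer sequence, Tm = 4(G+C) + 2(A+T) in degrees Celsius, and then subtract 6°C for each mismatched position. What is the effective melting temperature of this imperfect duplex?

54°C

Primer base counts: A=4, T=2, G=6, C=6 → A+T=6, G+C=12
Perfect-match Tm = 2(6) + 4(12) = 12 + 48 = 60°C
Mismatches (positions where the bases are not complementary): 1 (at position 3)
Effective Tm = 60 − 1×6 = 60 − 6 = 54°C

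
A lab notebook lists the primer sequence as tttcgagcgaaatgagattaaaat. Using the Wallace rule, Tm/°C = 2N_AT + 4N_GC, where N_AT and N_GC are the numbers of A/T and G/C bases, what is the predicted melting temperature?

A=10, G=5, C=2, T=7
So N_AT = 17 and N_GC = 7.
Tm = 2×17 + 4×7 = 62°C

62°C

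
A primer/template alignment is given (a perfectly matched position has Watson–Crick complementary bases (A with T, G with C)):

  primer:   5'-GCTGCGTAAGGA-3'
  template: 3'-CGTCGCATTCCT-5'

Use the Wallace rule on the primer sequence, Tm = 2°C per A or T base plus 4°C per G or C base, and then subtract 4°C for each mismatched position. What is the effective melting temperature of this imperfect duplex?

Primer base counts: A=3, T=2, G=5, C=2 → A+T=5, G+C=7
Perfect-match Tm = 2(5) + 4(7) = 10 + 28 = 38°C
Mismatches (positions where the bases are not complementary): 1 (at position 3)
Effective Tm = 38 − 1×4 = 38 − 4 = 34°C

34°C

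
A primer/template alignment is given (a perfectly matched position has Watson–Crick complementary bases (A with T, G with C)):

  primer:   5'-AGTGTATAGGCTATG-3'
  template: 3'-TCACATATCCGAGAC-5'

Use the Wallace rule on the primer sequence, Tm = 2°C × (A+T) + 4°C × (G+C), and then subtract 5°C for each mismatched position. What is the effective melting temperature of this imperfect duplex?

Primer base counts: A=4, T=5, G=5, C=1 → A+T=9, G+C=6
Perfect-match Tm = 2(9) + 4(6) = 18 + 24 = 42°C
Mismatches (positions where the bases are not complementary): 1 (at position 13)
Effective Tm = 42 − 1×5 = 42 − 5 = 37°C

37°C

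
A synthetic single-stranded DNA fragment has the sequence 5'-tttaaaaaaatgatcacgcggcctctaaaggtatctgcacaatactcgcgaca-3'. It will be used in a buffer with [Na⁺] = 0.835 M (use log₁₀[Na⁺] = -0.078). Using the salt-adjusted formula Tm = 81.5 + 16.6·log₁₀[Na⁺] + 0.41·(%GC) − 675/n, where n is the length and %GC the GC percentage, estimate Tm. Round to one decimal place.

Length n = 53. Counting bases: A=19, T=12, C=13, G=9
G+C = 22, so %GC = 22/53 × 100 = 41.509%
Salt term: 16.6 × (-0.078) = -1.295
GC term: 0.41 × 41.509 = 17.019; length term: −675/53 = −12.736
Tm = 81.5 + (-1.295) + 17.019 − 12.736 = 84.488 → 84.5°C

84.5°C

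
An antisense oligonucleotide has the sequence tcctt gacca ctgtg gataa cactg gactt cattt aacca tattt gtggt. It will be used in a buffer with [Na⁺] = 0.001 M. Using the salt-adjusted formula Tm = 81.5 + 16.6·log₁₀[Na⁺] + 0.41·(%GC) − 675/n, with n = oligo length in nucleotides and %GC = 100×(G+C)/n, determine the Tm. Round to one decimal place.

Length n = 50. Counting bases: C=11, A=12, T=18, G=9
G+C = 20, so %GC = 20/50 × 100 = 40%
Salt term: 16.6 × (-3) = -49.8
GC term: 0.41 × 40 = 16.4; length term: −675/50 = −13.5
Tm = 81.5 + (-49.8) + 16.4 − 13.5 = 34.6 → 34.6°C

34.6°C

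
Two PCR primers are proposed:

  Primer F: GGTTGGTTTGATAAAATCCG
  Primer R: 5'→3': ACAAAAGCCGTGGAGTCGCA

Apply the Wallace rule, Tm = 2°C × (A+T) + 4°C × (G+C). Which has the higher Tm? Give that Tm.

Primer R, 62°C

Primer F: A+T=12, G+C=8 → Tm = 2(12)+4(8) = 56°C
Primer R: A+T=9, G+C=11 → Tm = 2(9)+4(11) = 62°C
56°C vs 62°C → primer R is higher.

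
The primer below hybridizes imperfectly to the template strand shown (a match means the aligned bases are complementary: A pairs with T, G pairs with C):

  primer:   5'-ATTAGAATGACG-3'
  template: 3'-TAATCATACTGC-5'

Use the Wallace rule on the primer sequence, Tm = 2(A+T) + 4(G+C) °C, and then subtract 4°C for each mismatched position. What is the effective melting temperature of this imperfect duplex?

Primer base counts: A=5, T=3, G=3, C=1 → A+T=8, G+C=4
Perfect-match Tm = 2(8) + 4(4) = 16 + 16 = 32°C
Mismatches (positions where the bases are not complementary): 1 (at position 6)
Effective Tm = 32 − 1×4 = 32 − 4 = 28°C

28°C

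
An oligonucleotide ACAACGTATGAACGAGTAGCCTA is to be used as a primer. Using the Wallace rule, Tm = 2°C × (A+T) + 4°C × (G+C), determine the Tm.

Base counts: T=4, C=5, A=9, G=5
AT pairs contribute 13, GC pairs contribute 10.
Tm = 4·10 + 2·13 = 40 + 26 = 66°C

66°C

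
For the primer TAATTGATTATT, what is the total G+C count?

1

Base counts: T=7, C=0, G=1, A=4
Total G or C: 1 + 0 = 1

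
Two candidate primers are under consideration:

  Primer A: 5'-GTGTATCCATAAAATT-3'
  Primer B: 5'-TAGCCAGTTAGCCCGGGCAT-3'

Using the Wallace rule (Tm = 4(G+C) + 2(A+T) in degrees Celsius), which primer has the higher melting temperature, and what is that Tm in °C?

Primer A: A+T=12, G+C=4 → Tm = 2(12)+4(4) = 40°C
Primer B: A+T=8, G+C=12 → Tm = 2(8)+4(12) = 64°C
40°C vs 64°C → primer B is higher.

Primer B, 64°C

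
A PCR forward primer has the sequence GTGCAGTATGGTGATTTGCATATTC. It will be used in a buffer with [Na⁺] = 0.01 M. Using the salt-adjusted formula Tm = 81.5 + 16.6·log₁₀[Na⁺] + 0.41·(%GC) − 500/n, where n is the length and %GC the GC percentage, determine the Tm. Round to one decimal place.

44.7°C

Length n = 25. Base counts: A=5, T=10, C=3, G=7
G+C = 10, so %GC = 10/25 × 100 = 40%
Salt term: 16.6 × (-2) = -33.2
GC term: 0.41 × 40 = 16.4; length term: −500/25 = −20
Tm = 81.5 + (-33.2) + 16.4 − 20 = 44.7 → 44.7°C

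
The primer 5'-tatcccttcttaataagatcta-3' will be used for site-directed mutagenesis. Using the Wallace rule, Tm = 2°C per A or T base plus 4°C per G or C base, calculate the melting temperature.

Counting bases: A=7, T=9, G=1, C=5
AT pairs contribute 16, GC pairs contribute 6.
Tm = 2(16) + 4(6) = 32 + 24 = 56°C

56°C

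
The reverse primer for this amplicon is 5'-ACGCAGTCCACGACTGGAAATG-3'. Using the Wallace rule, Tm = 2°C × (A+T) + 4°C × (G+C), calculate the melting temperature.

68°C

Base counts: C=6, A=7, T=3, G=6
AT pairs contribute 10, GC pairs contribute 12.
Tm = 2×10 + 4×12 = 68°C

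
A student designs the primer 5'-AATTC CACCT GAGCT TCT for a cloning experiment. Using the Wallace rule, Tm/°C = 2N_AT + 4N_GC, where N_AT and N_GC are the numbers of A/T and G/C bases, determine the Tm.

52°C

A=4, G=2, T=6, C=6
A+T = 10, G+C = 8
Tm = 4·8 + 2·10 = 32 + 20 = 52°C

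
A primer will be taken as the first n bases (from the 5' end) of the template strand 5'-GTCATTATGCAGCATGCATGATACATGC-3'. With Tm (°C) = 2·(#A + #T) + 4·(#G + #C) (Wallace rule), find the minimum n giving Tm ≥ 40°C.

First 13 bases: GTCATTATGCAGC → Tm = 38°C (< 40°C)
First 14 bases: GTCATTATGCAGCA → Tm = 40°C (≥ 40°C)
Since every base adds ≥2°C, Tm only increases with n, so the threshold is first crossed at n = 14.

n = 14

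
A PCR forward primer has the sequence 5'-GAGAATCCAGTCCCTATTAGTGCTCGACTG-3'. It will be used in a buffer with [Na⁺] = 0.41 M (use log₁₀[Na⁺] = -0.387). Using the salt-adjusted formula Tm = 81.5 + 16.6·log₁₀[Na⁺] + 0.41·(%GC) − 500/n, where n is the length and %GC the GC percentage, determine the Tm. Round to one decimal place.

Length n = 30. Base counts: T=8, G=7, C=8, A=7
G+C = 15, so %GC = 15/30 × 100 = 50%
Salt term: 16.6 × (-0.387) = -6.424
GC term: 0.41 × 50 = 20.5; length term: −500/30 = −16.667
Tm = 81.5 + (-6.424) + 20.5 − 16.667 = 78.909 → 78.9°C

78.9°C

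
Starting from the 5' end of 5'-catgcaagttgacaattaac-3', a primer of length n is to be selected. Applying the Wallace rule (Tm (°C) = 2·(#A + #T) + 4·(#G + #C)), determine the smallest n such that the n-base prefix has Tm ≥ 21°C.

First 7 bases: CATGCAA → Tm = 20°C (< 21°C)
First 8 bases: CATGCAAG → Tm = 24°C (≥ 21°C)
Since every base adds ≥2°C, Tm only increases with n, so the threshold is first crossed at n = 8.

n = 8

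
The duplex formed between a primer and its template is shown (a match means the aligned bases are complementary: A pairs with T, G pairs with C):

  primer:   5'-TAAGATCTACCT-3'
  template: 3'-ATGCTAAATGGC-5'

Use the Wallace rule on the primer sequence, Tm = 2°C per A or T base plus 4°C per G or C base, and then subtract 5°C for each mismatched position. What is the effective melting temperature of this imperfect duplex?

Primer base counts: A=4, T=4, G=1, C=3 → A+T=8, G+C=4
Perfect-match Tm = 2(8) + 4(4) = 16 + 16 = 32°C
Mismatches (positions where the bases are not complementary): 3 (at positions 3, 7, 12)
Effective Tm = 32 − 3×5 = 32 − 15 = 17°C

17°C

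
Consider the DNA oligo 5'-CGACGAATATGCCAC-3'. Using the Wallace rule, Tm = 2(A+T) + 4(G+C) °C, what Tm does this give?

Scanning the sequence gives T=2, C=5, G=3, A=5.
AT pairs contribute 7, GC pairs contribute 8.
Tm = 2×7 + 4×8 = 46°C

46°C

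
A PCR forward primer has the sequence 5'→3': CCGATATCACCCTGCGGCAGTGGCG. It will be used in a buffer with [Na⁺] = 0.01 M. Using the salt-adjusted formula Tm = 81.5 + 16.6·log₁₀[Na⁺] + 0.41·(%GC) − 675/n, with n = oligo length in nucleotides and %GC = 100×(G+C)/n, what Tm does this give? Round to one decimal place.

49.2°C

Length n = 25. Counting bases: A=4, G=8, T=4, C=9
G+C = 17, so %GC = 17/25 × 100 = 68%
Salt term: 16.6 × (-2) = -33.2
GC term: 0.41 × 68 = 27.88; length term: −675/25 = −27
Tm = 81.5 + (-33.2) + 27.88 − 27 = 49.18 → 49.2°C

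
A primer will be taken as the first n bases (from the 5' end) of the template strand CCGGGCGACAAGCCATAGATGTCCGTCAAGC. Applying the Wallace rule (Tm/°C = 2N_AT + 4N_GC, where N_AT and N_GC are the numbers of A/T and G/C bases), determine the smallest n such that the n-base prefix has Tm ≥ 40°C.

First 11 bases: CCGGGCGACAA → Tm = 38°C (< 40°C)
First 12 bases: CCGGGCGACAAG → Tm = 42°C (≥ 40°C)
Each additional base adds 2°C (A/T) or 4°C (G/C), so Tm is non-decreasing in n; n = 12 is the first length to reach 40°C.

n = 12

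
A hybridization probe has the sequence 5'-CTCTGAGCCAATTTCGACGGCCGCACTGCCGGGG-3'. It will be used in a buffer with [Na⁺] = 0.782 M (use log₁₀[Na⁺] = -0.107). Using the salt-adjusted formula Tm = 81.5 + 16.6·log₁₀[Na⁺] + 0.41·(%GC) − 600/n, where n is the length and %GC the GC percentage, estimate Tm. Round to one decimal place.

89.8°C

Length n = 34. Scanning the sequence gives T=6, A=5, C=12, G=11.
G+C = 23, so %GC = 23/34 × 100 = 67.647%
Salt term: 16.6 × (-0.107) = -1.776
GC term: 0.41 × 67.647 = 27.735; length term: −600/34 = −17.647
Tm = 81.5 + (-1.776) + 27.735 − 17.647 = 89.812 → 89.8°C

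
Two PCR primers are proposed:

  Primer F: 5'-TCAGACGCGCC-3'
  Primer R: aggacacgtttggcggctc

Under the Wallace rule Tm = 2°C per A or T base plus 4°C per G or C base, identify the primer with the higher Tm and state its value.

Primer R, 62°C

Primer F: A+T=3, G+C=8 → Tm = 2(3)+4(8) = 38°C
Primer R: A+T=7, G+C=12 → Tm = 2(7)+4(12) = 62°C
38°C vs 62°C → primer R is higher.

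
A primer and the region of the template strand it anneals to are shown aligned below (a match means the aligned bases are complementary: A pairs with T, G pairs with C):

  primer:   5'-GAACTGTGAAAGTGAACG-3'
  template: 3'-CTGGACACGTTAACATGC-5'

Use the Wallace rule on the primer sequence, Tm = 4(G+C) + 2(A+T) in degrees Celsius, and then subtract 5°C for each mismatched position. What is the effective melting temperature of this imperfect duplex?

32°C

Primer base counts: A=7, T=3, G=6, C=2 → A+T=10, G+C=8
Perfect-match Tm = 2(10) + 4(8) = 20 + 32 = 52°C
Mismatches (positions where the bases are not complementary): 4 (at positions 3, 9, 12, 15)
Effective Tm = 52 − 4×5 = 52 − 20 = 32°C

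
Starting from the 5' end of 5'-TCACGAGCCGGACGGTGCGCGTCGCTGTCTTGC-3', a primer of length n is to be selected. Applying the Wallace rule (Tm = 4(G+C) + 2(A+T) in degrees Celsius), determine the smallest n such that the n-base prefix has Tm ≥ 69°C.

First 19 bases: TCACGAGCCGGACGGTGCG → Tm = 66°C (< 69°C)
First 20 bases: TCACGAGCCGGACGGTGCGC → Tm = 70°C (≥ 69°C)
Since every base adds ≥2°C, Tm only increases with n, so the threshold is first crossed at n = 20.

n = 20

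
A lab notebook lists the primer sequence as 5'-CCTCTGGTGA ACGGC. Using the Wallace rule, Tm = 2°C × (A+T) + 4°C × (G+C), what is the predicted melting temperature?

50°C

T=3, C=5, G=5, A=2
AT pairs contribute 5, GC pairs contribute 10.
Tm = 2×5 + 4×10 = 50°C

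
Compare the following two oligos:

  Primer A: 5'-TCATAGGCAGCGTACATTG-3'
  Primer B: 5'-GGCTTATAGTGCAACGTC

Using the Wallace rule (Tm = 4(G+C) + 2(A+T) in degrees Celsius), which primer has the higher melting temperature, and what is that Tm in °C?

Primer A, 56°C

Primer A: A+T=10, G+C=9 → Tm = 2(10)+4(9) = 56°C
Primer B: A+T=9, G+C=9 → Tm = 2(9)+4(9) = 54°C
56°C vs 54°C → primer A is higher.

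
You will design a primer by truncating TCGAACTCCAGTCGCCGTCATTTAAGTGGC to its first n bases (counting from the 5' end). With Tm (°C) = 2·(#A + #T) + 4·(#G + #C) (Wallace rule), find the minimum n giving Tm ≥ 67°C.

First 21 bases: TCGAACTCCAGTCGCCGTCAT → Tm = 66°C (< 67°C)
First 22 bases: TCGAACTCCAGTCGCCGTCATT → Tm = 68°C (≥ 67°C)
Since every base adds ≥2°C, Tm only increases with n, so the threshold is first crossed at n = 22.

n = 22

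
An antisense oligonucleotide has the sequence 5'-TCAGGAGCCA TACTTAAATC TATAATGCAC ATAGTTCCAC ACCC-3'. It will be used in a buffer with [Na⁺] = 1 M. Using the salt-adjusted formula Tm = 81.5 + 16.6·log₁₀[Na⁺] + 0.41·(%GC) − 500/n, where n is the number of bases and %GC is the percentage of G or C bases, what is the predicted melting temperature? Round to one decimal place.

Length n = 44. Scanning the sequence gives T=11, A=15, G=5, C=13.
G+C = 18, so %GC = 18/44 × 100 = 40.909%
Salt term: 16.6 × (0) = 0
GC term: 0.41 × 40.909 = 16.773; length term: −500/44 = −11.364
Tm = 81.5 + (0) + 16.773 − 11.364 = 86.909 → 86.9°C

86.9°C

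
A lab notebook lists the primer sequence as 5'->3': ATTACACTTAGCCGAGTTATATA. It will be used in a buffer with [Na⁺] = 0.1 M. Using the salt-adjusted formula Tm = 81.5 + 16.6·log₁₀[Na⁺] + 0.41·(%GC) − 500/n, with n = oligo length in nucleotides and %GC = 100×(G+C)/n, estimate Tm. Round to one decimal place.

Length n = 23. Scanning the sequence gives G=3, C=4, T=8, A=8.
G+C = 7, so %GC = 7/23 × 100 = 30.435%
Salt term: 16.6 × (-1) = -16.6
GC term: 0.41 × 30.435 = 12.478; length term: −500/23 = −21.739
Tm = 81.5 + (-16.6) + 12.478 − 21.739 = 55.639 → 55.6°C

55.6°C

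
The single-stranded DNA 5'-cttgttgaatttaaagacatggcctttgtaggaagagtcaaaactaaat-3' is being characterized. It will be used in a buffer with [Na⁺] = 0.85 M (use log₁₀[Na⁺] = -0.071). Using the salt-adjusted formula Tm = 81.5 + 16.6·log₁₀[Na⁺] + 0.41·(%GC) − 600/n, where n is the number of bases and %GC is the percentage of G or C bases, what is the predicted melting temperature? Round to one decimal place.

Length n = 49. Counting bases: G=10, A=18, T=15, C=6
G+C = 16, so %GC = 16/49 × 100 = 32.653%
Salt term: 16.6 × (-0.071) = -1.179
GC term: 0.41 × 32.653 = 13.388; length term: −600/49 = −12.245
Tm = 81.5 + (-1.179) + 13.388 − 12.245 = 81.464 → 81.5°C

81.5°C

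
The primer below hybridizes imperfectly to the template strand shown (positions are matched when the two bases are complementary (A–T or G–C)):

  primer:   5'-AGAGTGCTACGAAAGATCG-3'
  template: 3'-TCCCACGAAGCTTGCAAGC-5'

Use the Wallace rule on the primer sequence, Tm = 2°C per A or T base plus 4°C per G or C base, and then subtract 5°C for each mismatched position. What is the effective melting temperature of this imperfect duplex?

Primer base counts: A=7, T=3, G=6, C=3 → A+T=10, G+C=9
Perfect-match Tm = 2(10) + 4(9) = 20 + 36 = 56°C
Mismatches (positions where the bases are not complementary): 4 (at positions 3, 9, 14, 16)
Effective Tm = 56 − 4×5 = 56 − 20 = 36°C

36°C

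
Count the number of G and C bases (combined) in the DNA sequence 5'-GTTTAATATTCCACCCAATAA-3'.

6

Base counts: G=1, A=8, C=5, T=7
G+C = 1 + 5 = 6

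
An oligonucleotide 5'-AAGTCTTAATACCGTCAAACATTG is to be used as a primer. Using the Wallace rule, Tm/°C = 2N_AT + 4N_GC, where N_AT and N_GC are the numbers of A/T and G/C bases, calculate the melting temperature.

64°C

Base counts: T=7, A=9, C=5, G=3
AT pairs contribute 16, GC pairs contribute 8.
Tm = 2×16 + 4×8 = 64°C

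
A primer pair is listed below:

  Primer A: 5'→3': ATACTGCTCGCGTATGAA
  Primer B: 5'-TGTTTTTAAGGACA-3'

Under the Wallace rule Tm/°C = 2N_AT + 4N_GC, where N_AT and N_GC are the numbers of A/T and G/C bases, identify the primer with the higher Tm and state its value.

Primer A: A+T=10, G+C=8 → Tm = 2(10)+4(8) = 52°C
Primer B: A+T=10, G+C=4 → Tm = 2(10)+4(4) = 36°C
52°C vs 36°C → primer A is higher.

Primer A, 52°C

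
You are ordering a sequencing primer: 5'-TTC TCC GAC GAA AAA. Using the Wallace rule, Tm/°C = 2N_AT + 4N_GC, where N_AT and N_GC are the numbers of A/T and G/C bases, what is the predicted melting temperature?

42°C

Base counts: T=3, A=6, G=2, C=4
AT pairs contribute 9, GC pairs contribute 6.
Tm = 2×9 + 4×6 = 42°C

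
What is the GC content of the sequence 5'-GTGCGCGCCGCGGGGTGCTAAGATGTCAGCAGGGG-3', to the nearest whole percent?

71%

Counting bases: C=8, A=5, T=5, G=17
G+C = 17 + 8 = 25 out of 35 bases
%GC = 25/35 × 100 = 71.43% ≈ 71%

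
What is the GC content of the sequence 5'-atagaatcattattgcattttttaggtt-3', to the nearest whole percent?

Base counts: T=14, G=4, A=8, C=2
G+C = 4 + 2 = 6 out of 28 bases
%GC = 6/28 × 100 = 21.43% ≈ 21%

21%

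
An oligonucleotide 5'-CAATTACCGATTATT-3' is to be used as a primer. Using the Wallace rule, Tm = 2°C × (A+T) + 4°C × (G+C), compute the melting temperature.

38°C

Base counts: A=5, C=3, T=6, G=1
AT pairs contribute 11, GC pairs contribute 4.
Tm = 4·4 + 2·11 = 16 + 22 = 38°C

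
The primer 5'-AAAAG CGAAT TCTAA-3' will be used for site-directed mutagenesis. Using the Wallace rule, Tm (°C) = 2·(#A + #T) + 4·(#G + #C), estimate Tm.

38°C

T=3, C=2, G=2, A=8
A+T = 11, G+C = 4
Tm = 2(11) + 4(4) = 22 + 16 = 38°C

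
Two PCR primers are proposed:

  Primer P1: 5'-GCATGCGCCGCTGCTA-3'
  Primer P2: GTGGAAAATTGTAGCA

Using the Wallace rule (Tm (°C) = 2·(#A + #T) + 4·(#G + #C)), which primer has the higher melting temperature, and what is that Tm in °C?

Primer P1: A+T=5, G+C=11 → Tm = 2(5)+4(11) = 54°C
Primer P2: A+T=10, G+C=6 → Tm = 2(10)+4(6) = 44°C
54°C vs 44°C → primer P1 is higher.

Primer P1, 54°C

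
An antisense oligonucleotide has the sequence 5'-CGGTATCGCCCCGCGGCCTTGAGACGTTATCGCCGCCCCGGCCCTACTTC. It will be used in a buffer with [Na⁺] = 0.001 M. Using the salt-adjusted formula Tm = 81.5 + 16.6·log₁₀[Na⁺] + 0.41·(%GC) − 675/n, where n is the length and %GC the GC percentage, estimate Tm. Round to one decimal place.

Length n = 50. Base counts: G=13, A=5, C=22, T=10
G+C = 35, so %GC = 35/50 × 100 = 70%
Salt term: 16.6 × (-3) = -49.8
GC term: 0.41 × 70 = 28.7; length term: −675/50 = −13.5
Tm = 81.5 + (-49.8) + 28.7 − 13.5 = 46.9 → 46.9°C

46.9°C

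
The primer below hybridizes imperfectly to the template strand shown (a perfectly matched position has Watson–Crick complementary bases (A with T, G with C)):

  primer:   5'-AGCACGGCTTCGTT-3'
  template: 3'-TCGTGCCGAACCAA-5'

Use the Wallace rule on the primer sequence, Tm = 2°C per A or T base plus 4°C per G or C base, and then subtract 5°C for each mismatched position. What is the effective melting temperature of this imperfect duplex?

39°C

Primer base counts: A=2, T=4, G=4, C=4 → A+T=6, G+C=8
Perfect-match Tm = 2(6) + 4(8) = 12 + 32 = 44°C
Mismatches (positions where the bases are not complementary): 1 (at position 11)
Effective Tm = 44 − 1×5 = 44 − 5 = 39°C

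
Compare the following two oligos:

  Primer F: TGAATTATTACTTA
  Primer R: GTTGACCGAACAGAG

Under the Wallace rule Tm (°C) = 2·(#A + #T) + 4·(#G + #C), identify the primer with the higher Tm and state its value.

Primer R, 46°C

Primer F: A+T=12, G+C=2 → Tm = 2(12)+4(2) = 32°C
Primer R: A+T=7, G+C=8 → Tm = 2(7)+4(8) = 46°C
32°C vs 46°C → primer R is higher.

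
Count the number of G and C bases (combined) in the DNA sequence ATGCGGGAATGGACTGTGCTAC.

12

Base counts: A=5, G=8, C=4, T=5
Total G or C: 8 + 4 = 12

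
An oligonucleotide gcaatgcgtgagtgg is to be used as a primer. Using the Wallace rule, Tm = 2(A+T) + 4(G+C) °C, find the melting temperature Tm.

48°C

C=2, G=7, T=3, A=3
A+T = 6, G+C = 9
Tm = 4·9 + 2·6 = 36 + 12 = 48°C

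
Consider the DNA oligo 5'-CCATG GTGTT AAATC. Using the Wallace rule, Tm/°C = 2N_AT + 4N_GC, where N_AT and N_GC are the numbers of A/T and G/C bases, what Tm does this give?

Scanning the sequence gives T=5, C=3, A=4, G=3.
So N_AT = 9 and N_GC = 6.
Tm = 2×9 + 4×6 = 42°C

42°C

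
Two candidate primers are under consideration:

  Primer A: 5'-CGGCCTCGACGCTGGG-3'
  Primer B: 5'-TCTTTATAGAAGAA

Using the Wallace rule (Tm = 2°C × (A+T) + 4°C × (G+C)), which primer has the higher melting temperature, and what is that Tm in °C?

Primer A: A+T=3, G+C=13 → Tm = 2(3)+4(13) = 58°C
Primer B: A+T=11, G+C=3 → Tm = 2(11)+4(3) = 34°C
58°C vs 34°C → primer A is higher.

Primer A, 58°C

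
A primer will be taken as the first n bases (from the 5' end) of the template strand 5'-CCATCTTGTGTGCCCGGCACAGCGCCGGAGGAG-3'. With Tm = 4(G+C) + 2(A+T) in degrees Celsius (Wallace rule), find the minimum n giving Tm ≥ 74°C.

First 22 bases: CCATCTTGTGTGCCCGGCACAG → Tm = 72°C (< 74°C)
First 23 bases: CCATCTTGTGTGCCCGGCACAGC → Tm = 76°C (≥ 74°C)
Each additional base adds 2°C (A/T) or 4°C (G/C), so Tm is non-decreasing in n; n = 23 is the first length to reach 74°C.

n = 23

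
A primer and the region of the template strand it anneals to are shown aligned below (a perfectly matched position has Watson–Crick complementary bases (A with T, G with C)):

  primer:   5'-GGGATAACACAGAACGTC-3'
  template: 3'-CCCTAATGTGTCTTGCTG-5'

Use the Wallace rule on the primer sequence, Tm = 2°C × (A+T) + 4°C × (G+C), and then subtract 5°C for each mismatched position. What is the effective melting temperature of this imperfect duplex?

44°C

Primer base counts: A=7, T=2, G=5, C=4 → A+T=9, G+C=9
Perfect-match Tm = 2(9) + 4(9) = 18 + 36 = 54°C
Mismatches (positions where the bases are not complementary): 2 (at positions 6, 17)
Effective Tm = 54 − 2×5 = 54 − 10 = 44°C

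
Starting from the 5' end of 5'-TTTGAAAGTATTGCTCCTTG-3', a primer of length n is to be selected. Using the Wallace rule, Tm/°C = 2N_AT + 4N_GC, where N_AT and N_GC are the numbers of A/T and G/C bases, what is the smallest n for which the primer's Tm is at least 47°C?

n = 18

First 17 bases: TTTGAAAGTATTGCTCC → Tm = 46°C (< 47°C)
First 18 bases: TTTGAAAGTATTGCTCCT → Tm = 48°C (≥ 47°C)
Each additional base adds 2°C (A/T) or 4°C (G/C), so Tm is non-decreasing in n; n = 18 is the first length to reach 47°C.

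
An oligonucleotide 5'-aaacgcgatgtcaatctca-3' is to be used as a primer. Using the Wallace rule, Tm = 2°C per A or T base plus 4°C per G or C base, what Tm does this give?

54°C

Counting bases: T=4, G=3, A=7, C=5
So N_AT = 11 and N_GC = 8.
Tm = 2(11) + 4(8) = 22 + 32 = 54°C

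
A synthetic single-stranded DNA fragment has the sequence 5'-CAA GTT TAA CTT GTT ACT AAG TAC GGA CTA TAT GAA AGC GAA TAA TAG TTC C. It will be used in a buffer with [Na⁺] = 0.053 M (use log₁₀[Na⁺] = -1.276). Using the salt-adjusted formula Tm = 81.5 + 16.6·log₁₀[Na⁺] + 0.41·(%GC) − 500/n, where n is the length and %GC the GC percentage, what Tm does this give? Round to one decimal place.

Length n = 52. T=16, C=8, A=19, G=9
G+C = 17, so %GC = 17/52 × 100 = 32.692%
Salt term: 16.6 × (-1.276) = -21.182
GC term: 0.41 × 32.692 = 13.404; length term: −500/52 = −9.615
Tm = 81.5 + (-21.182) + 13.404 − 9.615 = 64.107 → 64.1°C

64.1°C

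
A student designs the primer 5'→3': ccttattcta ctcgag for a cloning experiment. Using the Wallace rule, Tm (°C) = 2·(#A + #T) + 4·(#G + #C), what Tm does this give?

Scanning the sequence gives A=3, C=5, T=6, G=2.
So N_AT = 9 and N_GC = 7.
Tm = 2(9) + 4(7) = 18 + 28 = 46°C

46°C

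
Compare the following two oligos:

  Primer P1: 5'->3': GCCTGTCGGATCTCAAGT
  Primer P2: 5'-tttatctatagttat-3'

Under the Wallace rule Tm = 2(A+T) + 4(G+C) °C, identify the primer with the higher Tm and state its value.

Primer P1, 56°C

Primer P1: A+T=8, G+C=10 → Tm = 2(8)+4(10) = 56°C
Primer P2: A+T=13, G+C=2 → Tm = 2(13)+4(2) = 34°C
56°C vs 34°C → primer P1 is higher.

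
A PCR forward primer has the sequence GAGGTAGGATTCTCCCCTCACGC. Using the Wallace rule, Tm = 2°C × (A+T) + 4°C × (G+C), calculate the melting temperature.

Base counts: T=5, G=6, A=4, C=8
AT pairs contribute 9, GC pairs contribute 14.
Tm = 4·14 + 2·9 = 56 + 18 = 74°C

74°C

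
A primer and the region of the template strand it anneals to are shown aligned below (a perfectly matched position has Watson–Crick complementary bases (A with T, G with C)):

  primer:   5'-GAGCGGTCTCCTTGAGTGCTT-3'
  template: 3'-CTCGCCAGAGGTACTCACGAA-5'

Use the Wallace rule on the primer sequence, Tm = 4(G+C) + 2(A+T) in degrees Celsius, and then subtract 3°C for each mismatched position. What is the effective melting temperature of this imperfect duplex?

63°C

Primer base counts: A=2, T=7, G=7, C=5 → A+T=9, G+C=12
Perfect-match Tm = 2(9) + 4(12) = 18 + 48 = 66°C
Mismatches (positions where the bases are not complementary): 1 (at position 12)
Effective Tm = 66 − 1×3 = 66 − 3 = 63°C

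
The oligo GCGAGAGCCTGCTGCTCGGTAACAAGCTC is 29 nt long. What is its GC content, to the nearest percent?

62%

C=9, G=9, T=5, A=6
G+C = 9 + 9 = 18 out of 29 bases
%GC = 18/29 × 100 = 62.07% ≈ 62%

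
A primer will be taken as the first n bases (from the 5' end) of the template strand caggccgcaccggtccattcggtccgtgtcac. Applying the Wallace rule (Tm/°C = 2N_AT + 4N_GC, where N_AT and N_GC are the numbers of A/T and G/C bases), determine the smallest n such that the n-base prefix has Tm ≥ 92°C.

First 26 bases: CAGGCCGCACCGGTCCATTCGGTCCG → Tm = 90°C (< 92°C)
First 27 bases: CAGGCCGCACCGGTCCATTCGGTCCGT → Tm = 92°C (≥ 92°C)
Since every base adds ≥2°C, Tm only increases with n, so the threshold is first crossed at n = 27.

n = 27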